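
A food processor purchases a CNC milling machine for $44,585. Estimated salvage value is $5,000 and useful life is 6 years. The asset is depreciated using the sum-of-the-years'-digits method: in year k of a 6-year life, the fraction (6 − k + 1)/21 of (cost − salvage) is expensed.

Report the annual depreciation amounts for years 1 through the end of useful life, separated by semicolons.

$11,310; $9,425; $7,540; $5,655; $3,770; $1,885

Depreciable base = $44,585 − $5,000 = $39,585.
Sum of the years' digits = 6+5+4+3+2+1 = 21.
Year 1: $39,585 × 6/21 = $11,310. Book value $33,275.
Year 2: $39,585 × 5/21 = $9,425. Book value $23,850.
Year 3: $39,585 × 4/21 = $7,540. Book value $16,310.
Year 4: $39,585 × 3/21 = $5,655. Book value $10,655.
Year 5: $39,585 × 2/21 = $3,770. Book value $6,885.
Year 6: $39,585 × 1/21 = $1,885. Book value $5,000.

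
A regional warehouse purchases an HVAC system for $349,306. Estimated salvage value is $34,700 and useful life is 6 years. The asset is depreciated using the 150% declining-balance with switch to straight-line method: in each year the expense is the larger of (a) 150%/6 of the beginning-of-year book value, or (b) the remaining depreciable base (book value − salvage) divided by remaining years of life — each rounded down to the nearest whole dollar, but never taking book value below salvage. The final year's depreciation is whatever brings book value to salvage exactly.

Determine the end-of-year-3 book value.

$147,364

Depreciable base = $349,306 − $34,700 = $314,606.
Year 1: DB = ⌊$349,306 × 150%/6⌋ = $87,326; SL = ⌊$314,606/6⌋ = $52,434 → take DB $87,326. Book value $261,980.
Year 2: DB = ⌊$261,980 × 150%/6⌋ = $65,495; SL = ⌊$227,280/5⌋ = $45,456 → take DB $65,495. Book value $196,485.
Year 3: DB = ⌊$196,485 × 150%/6⌋ = $49,121; SL = ⌊$161,785/4⌋ = $40,446 → take DB $49,121. Book value $147,364.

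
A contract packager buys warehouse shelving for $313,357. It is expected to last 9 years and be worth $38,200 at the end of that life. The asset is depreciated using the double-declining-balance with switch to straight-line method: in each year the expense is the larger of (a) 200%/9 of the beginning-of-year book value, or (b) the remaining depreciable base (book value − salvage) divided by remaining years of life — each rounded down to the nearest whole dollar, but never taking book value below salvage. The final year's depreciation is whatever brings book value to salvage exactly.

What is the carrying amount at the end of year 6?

Depreciable base = $313,357 − $38,200 = $275,157.
Year 1: DB = ⌊$313,357 × 200%/9⌋ = $69,634; SL = ⌊$275,157/9⌋ = $30,573 → take DB $69,634. Book value $243,723.
Year 2: DB = ⌊$243,723 × 200%/9⌋ = $54,160; SL = ⌊$205,523/8⌋ = $25,690 → take DB $54,160. Book value $189,563.
Year 3: DB = ⌊$189,563 × 200%/9⌋ = $42,125; SL = ⌊$151,363/7⌋ = $21,623 → take DB $42,125. Book value $147,438.
Year 4: DB = ⌊$147,438 × 200%/9⌋ = $32,764; SL = ⌊$109,238/6⌋ = $18,206 → take DB $32,764. Book value $114,674.
Year 5: DB = ⌊$114,674 × 200%/9⌋ = $25,483; SL = ⌊$76,474/5⌋ = $15,294 → take DB $25,483. Book value $89,191.
Year 6: DB = ⌊$89,191 × 200%/9⌋ = $19,820; SL = ⌊$50,991/4⌋ = $12,747 → take DB $19,820. Book value $69,371.

$69,371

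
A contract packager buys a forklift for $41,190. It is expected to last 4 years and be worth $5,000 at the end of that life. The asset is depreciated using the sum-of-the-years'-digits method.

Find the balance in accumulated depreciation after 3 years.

Depreciable base = $41,190 − $5,000 = $36,190.
Sum of the years' digits = 4+3+2+1 = 10.
Year 1: $36,190 × 4/10 = $14,476. Book value $26,714.
Year 2: $36,190 × 3/10 = $10,857. Book value $15,857.
Year 3: $36,190 × 2/10 = $7,238. Book value $8,619.
Accumulated through year 3 = $41,190 − $8,619 = $32,571.

$32,571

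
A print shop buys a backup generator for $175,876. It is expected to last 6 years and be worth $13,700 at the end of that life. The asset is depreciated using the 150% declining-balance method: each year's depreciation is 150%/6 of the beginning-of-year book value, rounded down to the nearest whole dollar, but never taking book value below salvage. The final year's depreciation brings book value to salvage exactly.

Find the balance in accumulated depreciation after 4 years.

$120,226

Depreciable base = $175,876 − $13,700 = $162,176.
Year 1: ⌊$175,876 × 150%/6⌋ = $43,969. Book value $131,907.
Year 2: ⌊$131,907 × 150%/6⌋ = $32,976. Book value $98,931.
Year 3: ⌊$98,931 × 150%/6⌋ = $24,732. Book value $74,199.
Year 4: ⌊$74,199 × 150%/6⌋ = $18,549. Book value $55,650.
Accumulated through year 4 = $175,876 − $55,650 = $120,226.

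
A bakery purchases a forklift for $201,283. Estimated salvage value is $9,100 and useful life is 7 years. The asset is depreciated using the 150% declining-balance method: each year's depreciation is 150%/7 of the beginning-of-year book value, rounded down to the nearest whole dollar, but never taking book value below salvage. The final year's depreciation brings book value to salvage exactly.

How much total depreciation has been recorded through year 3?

$103,648

Depreciable base = $201,283 − $9,100 = $192,183.
Year 1: ⌊$201,283 × 150%/7⌋ = $43,132. Book value $158,151.
Year 2: ⌊$158,151 × 150%/7⌋ = $33,889. Book value $124,262.
Year 3: ⌊$124,262 × 150%/7⌋ = $26,627. Book value $97,635.
Accumulated through year 3 = $201,283 − $97,635 = $103,648.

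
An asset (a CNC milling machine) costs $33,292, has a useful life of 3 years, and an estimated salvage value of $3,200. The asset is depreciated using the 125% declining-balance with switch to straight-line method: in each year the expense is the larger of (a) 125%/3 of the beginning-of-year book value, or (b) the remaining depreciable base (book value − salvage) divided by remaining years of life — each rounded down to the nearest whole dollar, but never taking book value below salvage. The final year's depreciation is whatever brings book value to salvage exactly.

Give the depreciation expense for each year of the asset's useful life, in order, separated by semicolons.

Depreciable base = $33,292 − $3,200 = $30,092.
Year 1: DB = ⌊$33,292 × 125%/3⌋ = $13,871; SL = ⌊$30,092/3⌋ = $10,030 → take DB $13,871. Book value $19,421.
Year 2: DB = ⌊$19,421 × 125%/3⌋ = $8,092; SL = ⌊$16,221/2⌋ = $8,110 → take SL $8,110. Book value $11,311.
Year 3 (final): $11,311 − $3,200 = $8,111. Book value $3,200.

$13,871; $8,110; $8,111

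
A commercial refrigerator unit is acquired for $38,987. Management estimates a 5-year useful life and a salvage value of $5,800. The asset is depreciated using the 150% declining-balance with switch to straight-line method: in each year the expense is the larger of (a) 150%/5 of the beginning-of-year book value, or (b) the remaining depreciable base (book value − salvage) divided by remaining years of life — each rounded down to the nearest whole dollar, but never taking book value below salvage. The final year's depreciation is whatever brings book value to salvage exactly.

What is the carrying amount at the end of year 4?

Depreciable base = $38,987 − $5,800 = $33,187.
Year 1: DB = ⌊$38,987 × 150%/5⌋ = $11,696; SL = ⌊$33,187/5⌋ = $6,637 → take DB $11,696. Book value $27,291.
Year 2: DB = ⌊$27,291 × 150%/5⌋ = $8,187; SL = ⌊$21,491/4⌋ = $5,372 → take DB $8,187. Book value $19,104.
Year 3: DB = ⌊$19,104 × 150%/5⌋ = $5,731; SL = ⌊$13,304/3⌋ = $4,434 → take DB $5,731. Book value $13,373.
Year 4: DB = ⌊$13,373 × 150%/5⌋ = $4,011; SL = ⌊$7,573/2⌋ = $3,786 → take DB $4,011. Book value $9,362.

$9,362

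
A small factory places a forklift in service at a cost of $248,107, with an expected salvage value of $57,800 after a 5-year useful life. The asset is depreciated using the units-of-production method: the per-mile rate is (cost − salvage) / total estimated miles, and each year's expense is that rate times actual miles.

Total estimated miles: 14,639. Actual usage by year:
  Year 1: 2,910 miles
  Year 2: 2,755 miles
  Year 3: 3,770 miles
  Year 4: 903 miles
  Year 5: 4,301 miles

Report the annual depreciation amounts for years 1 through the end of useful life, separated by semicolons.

$37,830; $35,815; $49,010; $11,739; $55,913

Depreciable base = $248,107 − $57,800 = $190,307.
Rate = $190,307 / 14,639 miles = $13 per mile.
Year 1: 2,910 × $13 = $37,830. Book value $210,277.
Year 2: 2,755 × $13 = $35,815. Book value $174,462.
Year 3: 3,770 × $13 = $49,010. Book value $125,452.
Year 4: 903 × $13 = $11,739. Book value $113,713.
Year 5: 4,301 × $13 = $55,913. Book value $57,800.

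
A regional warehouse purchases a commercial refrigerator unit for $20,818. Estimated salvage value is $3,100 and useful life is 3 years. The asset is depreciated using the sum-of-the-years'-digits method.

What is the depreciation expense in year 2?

$5,906

Depreciable base = $20,818 − $3,100 = $17,718.
Sum of the years' digits = 3+2+1 = 6.
Year 1: $17,718 × 3/6 = $8,859. Book value $11,959.
Year 2: $17,718 × 2/6 = $5,906. Book value $6,053.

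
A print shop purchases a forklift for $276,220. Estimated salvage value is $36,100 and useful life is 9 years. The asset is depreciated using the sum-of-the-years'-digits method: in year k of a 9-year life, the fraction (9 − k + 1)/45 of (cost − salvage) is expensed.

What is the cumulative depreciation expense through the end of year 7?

$224,112

Depreciable base = $276,220 − $36,100 = $240,120.
Sum of the years' digits = 9+8+7+6+5+4+3+2+1 = 45.
Year 1: $240,120 × 9/45 = $48,024. Book value $228,196.
Year 2: $240,120 × 8/45 = $42,688. Book value $185,508.
Year 3: $240,120 × 7/45 = $37,352. Book value $148,156.
Year 4: $240,120 × 6/45 = $32,016. Book value $116,140.
Year 5: $240,120 × 5/45 = $26,680. Book value $89,460.
Year 6: $240,120 × 4/45 = $21,344. Book value $68,116.
Year 7: $240,120 × 3/45 = $16,008. Book value $52,108.
Accumulated through year 7 = $276,220 − $52,108 = $224,112.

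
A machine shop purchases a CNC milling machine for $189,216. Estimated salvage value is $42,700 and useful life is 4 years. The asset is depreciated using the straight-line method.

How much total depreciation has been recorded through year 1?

$36,629

Depreciable base = $189,216 − $42,700 = $146,516.
Annual expense = $146,516 / 4 = $36,629.
End of year 1: book value $152,587.
Accumulated through year 1 = $189,216 − $152,587 = $36,629.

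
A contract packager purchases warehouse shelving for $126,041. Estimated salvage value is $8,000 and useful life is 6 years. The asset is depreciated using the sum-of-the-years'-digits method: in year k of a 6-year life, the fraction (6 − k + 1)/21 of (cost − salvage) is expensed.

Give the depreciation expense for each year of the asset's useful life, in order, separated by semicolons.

Depreciable base = $126,041 − $8,000 = $118,041.
Sum of the years' digits = 6+5+4+3+2+1 = 21.
Year 1: $118,041 × 6/21 = $33,726. Book value $92,315.
Year 2: $118,041 × 5/21 = $28,105. Book value $64,210.
Year 3: $118,041 × 4/21 = $22,484. Book value $41,726.
Year 4: $118,041 × 3/21 = $16,863. Book value $24,863.
Year 5: $118,041 × 2/21 = $11,242. Book value $13,621.
Year 6: $118,041 × 1/21 = $5,621. Book value $8,000.

$33,726; $28,105; $22,484; $16,863; $11,242; $5,621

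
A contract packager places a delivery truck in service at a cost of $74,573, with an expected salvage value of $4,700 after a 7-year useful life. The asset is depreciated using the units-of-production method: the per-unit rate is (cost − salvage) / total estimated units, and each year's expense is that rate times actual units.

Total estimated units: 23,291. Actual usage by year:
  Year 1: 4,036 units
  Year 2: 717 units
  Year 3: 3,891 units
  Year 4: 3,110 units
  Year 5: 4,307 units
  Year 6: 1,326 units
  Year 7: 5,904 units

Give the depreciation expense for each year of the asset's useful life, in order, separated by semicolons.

Depreciable base = $74,573 − $4,700 = $69,873.
Rate = $69,873 / 23,291 units = $3 per unit.
Year 1: 4,036 × $3 = $12,108. Book value $62,465.
Year 2: 717 × $3 = $2,151. Book value $60,314.
Year 3: 3,891 × $3 = $11,673. Book value $48,641.
Year 4: 3,110 × $3 = $9,330. Book value $39,311.
Year 5: 4,307 × $3 = $12,921. Book value $26,390.
Year 6: 1,326 × $3 = $3,978. Book value $22,412.
Year 7: 5,904 × $3 = $17,712. Book value $4,700.

$12,108; $2,151; $11,673; $9,330; $12,921; $3,978; $17,712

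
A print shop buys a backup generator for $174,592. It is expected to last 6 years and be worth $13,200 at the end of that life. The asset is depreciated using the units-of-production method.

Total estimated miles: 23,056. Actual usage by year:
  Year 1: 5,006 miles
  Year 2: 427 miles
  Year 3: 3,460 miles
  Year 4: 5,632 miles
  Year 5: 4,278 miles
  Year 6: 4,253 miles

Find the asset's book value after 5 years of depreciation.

$42,971

Depreciable base = $174,592 − $13,200 = $161,392.
Rate = $161,392 / 23,056 miles = $7 per mile.
Year 1: 5,006 × $7 = $35,042. Book value $139,550.
Year 2: 427 × $7 = $2,989. Book value $136,561.
Year 3: 3,460 × $7 = $24,220. Book value $112,341.
Year 4: 5,632 × $7 = $39,424. Book value $72,917.
Year 5: 4,278 × $7 = $29,946. Book value $42,971.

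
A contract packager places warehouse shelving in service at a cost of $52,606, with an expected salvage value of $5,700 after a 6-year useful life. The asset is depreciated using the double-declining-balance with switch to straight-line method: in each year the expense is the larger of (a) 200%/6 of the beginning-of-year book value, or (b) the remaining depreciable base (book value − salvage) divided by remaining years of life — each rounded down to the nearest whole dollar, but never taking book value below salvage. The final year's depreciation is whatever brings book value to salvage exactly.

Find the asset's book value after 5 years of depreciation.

Depreciable base = $52,606 − $5,700 = $46,906.
Year 1: DB = ⌊$52,606 × 200%/6⌋ = $17,535; SL = ⌊$46,906/6⌋ = $7,817 → take DB $17,535. Book value $35,071.
Year 2: DB = ⌊$35,071 × 200%/6⌋ = $11,690; SL = ⌊$29,371/5⌋ = $5,874 → take DB $11,690. Book value $23,381.
Year 3: DB = ⌊$23,381 × 200%/6⌋ = $7,793; SL = ⌊$17,681/4⌋ = $4,420 → take DB $7,793. Book value $15,588.
Year 4: DB = ⌊$15,588 × 200%/6⌋ = $5,196; SL = ⌊$9,888/3⌋ = $3,296 → take DB $5,196. Book value $10,392.
Year 5: DB = ⌊$10,392 × 200%/6⌋ = $3,464; SL = ⌊$4,692/2⌋ = $2,346 → take DB $3,464. Book value $6,928.

$6,928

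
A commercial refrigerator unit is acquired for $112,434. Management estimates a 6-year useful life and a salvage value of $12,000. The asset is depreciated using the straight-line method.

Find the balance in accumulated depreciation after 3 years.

Depreciable base = $112,434 − $12,000 = $100,434.
Annual expense = $100,434 / 6 = $16,739.
End of year 1: book value $95,695.
End of year 2: book value $78,956.
End of year 3: book value $62,217.
Accumulated through year 3 = $112,434 − $62,217 = $50,217.

$50,217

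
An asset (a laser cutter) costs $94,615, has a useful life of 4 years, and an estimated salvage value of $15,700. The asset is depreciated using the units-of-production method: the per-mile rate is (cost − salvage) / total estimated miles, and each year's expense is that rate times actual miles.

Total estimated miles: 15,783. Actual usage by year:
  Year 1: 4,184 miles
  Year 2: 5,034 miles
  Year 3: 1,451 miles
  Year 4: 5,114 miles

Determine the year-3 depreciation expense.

$7,255

Depreciable base = $94,615 − $15,700 = $78,915.
Rate = $78,915 / 15,783 miles = $5 per mile.
Year 1: 4,184 × $5 = $20,920. Book value $73,695.
Year 2: 5,034 × $5 = $25,170. Book value $48,525.
Year 3: 1,451 × $5 = $7,255. Book value $41,270.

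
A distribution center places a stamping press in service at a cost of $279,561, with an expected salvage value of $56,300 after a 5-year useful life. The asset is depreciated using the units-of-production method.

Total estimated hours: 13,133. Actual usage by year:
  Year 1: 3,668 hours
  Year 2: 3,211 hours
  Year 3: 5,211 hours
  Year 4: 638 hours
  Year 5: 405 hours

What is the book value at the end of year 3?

$74,031

Depreciable base = $279,561 − $56,300 = $223,261.
Rate = $223,261 / 13,133 hours = $17 per hour.
Year 1: 3,668 × $17 = $62,356. Book value $217,205.
Year 2: 3,211 × $17 = $54,587. Book value $162,618.
Year 3: 5,211 × $17 = $88,587. Book value $74,031.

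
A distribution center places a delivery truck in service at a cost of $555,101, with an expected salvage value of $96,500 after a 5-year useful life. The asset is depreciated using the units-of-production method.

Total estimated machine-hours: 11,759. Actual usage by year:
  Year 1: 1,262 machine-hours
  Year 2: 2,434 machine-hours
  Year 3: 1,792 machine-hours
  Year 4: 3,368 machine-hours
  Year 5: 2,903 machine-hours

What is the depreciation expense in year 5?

$113,217

Depreciable base = $555,101 − $96,500 = $458,601.
Rate = $458,601 / 11,759 machine-hours = $39 per machine-hour.
Year 1: 1,262 × $39 = $49,218. Book value $505,883.
Year 2: 2,434 × $39 = $94,926. Book value $410,957.
Year 3: 1,792 × $39 = $69,888. Book value $341,069.
Year 4: 3,368 × $39 = $131,352. Book value $209,717.
Year 5: 2,903 × $39 = $113,217. Book value $96,500.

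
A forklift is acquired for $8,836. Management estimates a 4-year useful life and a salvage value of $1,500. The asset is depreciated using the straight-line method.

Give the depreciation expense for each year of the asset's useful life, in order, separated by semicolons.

$1,834; $1,834; $1,834; $1,834

Depreciable base = $8,836 − $1,500 = $7,336.
Annual expense = $7,336 / 4 = $1,834.
End of year 1: book value $7,002.
End of year 2: book value $5,168.
End of year 3: book value $3,334.
End of year 4: book value $1,500.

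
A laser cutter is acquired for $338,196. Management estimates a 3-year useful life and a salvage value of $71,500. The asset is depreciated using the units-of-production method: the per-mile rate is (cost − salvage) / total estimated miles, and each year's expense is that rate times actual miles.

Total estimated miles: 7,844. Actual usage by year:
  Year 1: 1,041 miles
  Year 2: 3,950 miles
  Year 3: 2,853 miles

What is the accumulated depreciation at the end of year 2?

Depreciable base = $338,196 − $71,500 = $266,696.
Rate = $266,696 / 7,844 miles = $34 per mile.
Year 1: 1,041 × $34 = $35,394. Book value $302,802.
Year 2: 3,950 × $34 = $134,300. Book value $168,502.
Accumulated through year 2 = $338,196 − $168,502 = $169,694.

$169,694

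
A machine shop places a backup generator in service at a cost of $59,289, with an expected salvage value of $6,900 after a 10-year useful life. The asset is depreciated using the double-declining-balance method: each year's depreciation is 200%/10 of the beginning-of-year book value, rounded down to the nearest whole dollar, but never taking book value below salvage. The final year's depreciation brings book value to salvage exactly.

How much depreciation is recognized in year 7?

$3,108

Depreciable base = $59,289 − $6,900 = $52,389.
Year 1: ⌊$59,289 × 200%/10⌋ = $11,857. Book value $47,432.
Year 2: ⌊$47,432 × 200%/10⌋ = $9,486. Book value $37,946.
Year 3: ⌊$37,946 × 200%/10⌋ = $7,589. Book value $30,357.
Year 4: ⌊$30,357 × 200%/10⌋ = $6,071. Book value $24,286.
Year 5: ⌊$24,286 × 200%/10⌋ = $4,857. Book value $19,429.
Year 6: ⌊$19,429 × 200%/10⌋ = $3,885. Book value $15,544.
Year 7: ⌊$15,544 × 200%/10⌋ = $3,108. Book value $12,436.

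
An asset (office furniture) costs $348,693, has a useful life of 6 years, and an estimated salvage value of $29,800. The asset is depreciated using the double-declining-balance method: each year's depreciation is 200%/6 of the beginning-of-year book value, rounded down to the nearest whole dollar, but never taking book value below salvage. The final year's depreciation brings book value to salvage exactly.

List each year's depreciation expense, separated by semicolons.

Depreciable base = $348,693 − $29,800 = $318,893.
Year 1: ⌊$348,693 × 200%/6⌋ = $116,231. Book value $232,462.
Year 2: ⌊$232,462 × 200%/6⌋ = $77,487. Book value $154,975.
Year 3: ⌊$154,975 × 200%/6⌋ = $51,658. Book value $103,317.
Year 4: ⌊$103,317 × 200%/6⌋ = $34,439. Book value $68,878.
Year 5: ⌊$68,878 × 200%/6⌋ = $22,959. Book value $45,919.
Year 6 (final): $45,919 − $29,800 = $16,119. Book value $29,800.

$116,231; $77,487; $51,658; $34,439; $22,959; $16,119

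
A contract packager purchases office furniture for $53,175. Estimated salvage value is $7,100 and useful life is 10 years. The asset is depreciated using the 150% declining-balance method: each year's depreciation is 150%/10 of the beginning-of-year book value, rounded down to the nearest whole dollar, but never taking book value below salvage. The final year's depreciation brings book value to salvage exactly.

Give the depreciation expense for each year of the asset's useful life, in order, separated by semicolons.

$7,976; $6,779; $5,763; $4,898; $4,163; $3,539; $3,008; $2,557; $2,173; $5,219

Depreciable base = $53,175 − $7,100 = $46,075.
Year 1: ⌊$53,175 × 150%/10⌋ = $7,976. Book value $45,199.
Year 2: ⌊$45,199 × 150%/10⌋ = $6,779. Book value $38,420.
Year 3: ⌊$38,420 × 150%/10⌋ = $5,763. Book value $32,657.
Year 4: ⌊$32,657 × 150%/10⌋ = $4,898. Book value $27,759.
Year 5: ⌊$27,759 × 150%/10⌋ = $4,163. Book value $23,596.
Year 6: ⌊$23,596 × 150%/10⌋ = $3,539. Book value $20,057.
Year 7: ⌊$20,057 × 150%/10⌋ = $3,008. Book value $17,049.
Year 8: ⌊$17,049 × 150%/10⌋ = $2,557. Book value $14,492.
Year 9: ⌊$14,492 × 150%/10⌋ = $2,173. Book value $12,319.
Year 10 (final): $12,319 − $7,100 = $5,219. Book value $7,100.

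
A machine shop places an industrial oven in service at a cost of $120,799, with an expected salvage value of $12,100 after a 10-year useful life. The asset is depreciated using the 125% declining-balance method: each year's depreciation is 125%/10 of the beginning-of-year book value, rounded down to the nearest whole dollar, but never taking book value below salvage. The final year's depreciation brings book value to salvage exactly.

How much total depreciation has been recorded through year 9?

$84,477

Depreciable base = $120,799 − $12,100 = $108,699.
Year 1: ⌊$120,799 × 125%/10⌋ = $15,099. Book value $105,700.
Year 2: ⌊$105,700 × 125%/10⌋ = $13,212. Book value $92,488.
Year 3: ⌊$92,488 × 125%/10⌋ = $11,561. Book value $80,927.
Year 4: ⌊$80,927 × 125%/10⌋ = $10,115. Book value $70,812.
Year 5: ⌊$70,812 × 125%/10⌋ = $8,851. Book value $61,961.
Year 6: ⌊$61,961 × 125%/10⌋ = $7,745. Book value $54,216.
Year 7: ⌊$54,216 × 125%/10⌋ = $6,777. Book value $47,439.
Year 8: ⌊$47,439 × 125%/10⌋ = $5,929. Book value $41,510.
Year 9: ⌊$41,510 × 125%/10⌋ = $5,188. Book value $36,322.
Accumulated through year 9 = $120,799 − $36,322 = $84,477.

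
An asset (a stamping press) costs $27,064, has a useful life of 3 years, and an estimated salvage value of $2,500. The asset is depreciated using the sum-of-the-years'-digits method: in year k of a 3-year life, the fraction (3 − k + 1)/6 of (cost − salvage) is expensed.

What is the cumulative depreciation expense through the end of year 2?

$20,470

Depreciable base = $27,064 − $2,500 = $24,564.
Sum of the years' digits = 3+2+1 = 6.
Year 1: $24,564 × 3/6 = $12,282. Book value $14,782.
Year 2: $24,564 × 2/6 = $8,188. Book value $6,594.
Accumulated through year 2 = $27,064 − $6,594 = $20,470.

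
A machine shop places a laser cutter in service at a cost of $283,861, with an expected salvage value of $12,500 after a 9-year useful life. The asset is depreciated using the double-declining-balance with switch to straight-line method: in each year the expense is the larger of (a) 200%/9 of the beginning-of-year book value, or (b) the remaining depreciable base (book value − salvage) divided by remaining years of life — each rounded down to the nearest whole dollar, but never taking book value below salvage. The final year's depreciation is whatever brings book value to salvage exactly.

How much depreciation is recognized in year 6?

Depreciable base = $283,861 − $12,500 = $271,361.
Year 1: DB = ⌊$283,861 × 200%/9⌋ = $63,080; SL = ⌊$271,361/9⌋ = $30,151 → take DB $63,080. Book value $220,781.
Year 2: DB = ⌊$220,781 × 200%/9⌋ = $49,062; SL = ⌊$208,281/8⌋ = $26,035 → take DB $49,062. Book value $171,719.
Year 3: DB = ⌊$171,719 × 200%/9⌋ = $38,159; SL = ⌊$159,219/7⌋ = $22,745 → take DB $38,159. Book value $133,560.
Year 4: DB = ⌊$133,560 × 200%/9⌋ = $29,680; SL = ⌊$121,060/6⌋ = $20,176 → take DB $29,680. Book value $103,880.
Year 5: DB = ⌊$103,880 × 200%/9⌋ = $23,084; SL = ⌊$91,380/5⌋ = $18,276 → take DB $23,084. Book value $80,796.
Year 6: DB = ⌊$80,796 × 200%/9⌋ = $17,954; SL = ⌊$68,296/4⌋ = $17,074 → take DB $17,954. Book value $62,842.

$17,954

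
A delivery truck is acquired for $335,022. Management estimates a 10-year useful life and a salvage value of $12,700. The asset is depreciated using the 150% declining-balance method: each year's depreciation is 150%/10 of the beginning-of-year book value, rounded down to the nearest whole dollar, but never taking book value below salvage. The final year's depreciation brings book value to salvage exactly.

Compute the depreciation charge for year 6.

$22,297

Depreciable base = $335,022 − $12,700 = $322,322.
Year 1: ⌊$335,022 × 150%/10⌋ = $50,253. Book value $284,769.
Year 2: ⌊$284,769 × 150%/10⌋ = $42,715. Book value $242,054.
Year 3: ⌊$242,054 × 150%/10⌋ = $36,308. Book value $205,746.
Year 4: ⌊$205,746 × 150%/10⌋ = $30,861. Book value $174,885.
Year 5: ⌊$174,885 × 150%/10⌋ = $26,232. Book value $148,653.
Year 6: ⌊$148,653 × 150%/10⌋ = $22,297. Book value $126,356.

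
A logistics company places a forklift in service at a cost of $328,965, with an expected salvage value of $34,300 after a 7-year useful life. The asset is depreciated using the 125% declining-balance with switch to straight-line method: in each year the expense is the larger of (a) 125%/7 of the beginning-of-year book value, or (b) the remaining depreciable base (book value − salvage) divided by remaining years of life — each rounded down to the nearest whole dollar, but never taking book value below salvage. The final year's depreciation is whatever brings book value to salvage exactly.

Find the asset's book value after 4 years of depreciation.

$145,324

Depreciable base = $328,965 − $34,300 = $294,665.
Year 1: DB = ⌊$328,965 × 125%/7⌋ = $58,743; SL = ⌊$294,665/7⌋ = $42,095 → take DB $58,743. Book value $270,222.
Year 2: DB = ⌊$270,222 × 125%/7⌋ = $48,253; SL = ⌊$235,922/6⌋ = $39,320 → take DB $48,253. Book value $221,969.
Year 3: DB = ⌊$221,969 × 125%/7⌋ = $39,637; SL = ⌊$187,669/5⌋ = $37,533 → take DB $39,637. Book value $182,332.
Year 4: DB = ⌊$182,332 × 125%/7⌋ = $32,559; SL = ⌊$148,032/4⌋ = $37,008 → take SL $37,008. Book value $145,324.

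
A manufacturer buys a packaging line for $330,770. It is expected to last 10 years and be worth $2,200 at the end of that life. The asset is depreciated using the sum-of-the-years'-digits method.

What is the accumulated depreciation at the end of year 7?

$292,726

Depreciable base = $330,770 − $2,200 = $328,570.
Sum of the years' digits = 10+9+8+7+6+5+4+3+2+1 = 55.
Year 1: $328,570 × 10/55 = $59,740. Book value $271,030.
Year 2: $328,570 × 9/55 = $53,766. Book value $217,264.
Year 3: $328,570 × 8/55 = $47,792. Book value $169,472.
Year 4: $328,570 × 7/55 = $41,818. Book value $127,654.
Year 5: $328,570 × 6/55 = $35,844. Book value $91,810.
Year 6: $328,570 × 5/55 = $29,870. Book value $61,940.
Year 7: $328,570 × 4/55 = $23,896. Book value $38,044.
Accumulated through year 7 = $330,770 − $38,044 = $292,726.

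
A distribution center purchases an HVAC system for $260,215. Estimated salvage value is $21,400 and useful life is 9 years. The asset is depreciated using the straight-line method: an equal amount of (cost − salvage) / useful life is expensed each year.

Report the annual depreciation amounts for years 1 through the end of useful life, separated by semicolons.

Depreciable base = $260,215 − $21,400 = $238,815.
Annual expense = $238,815 / 9 = $26,535.
End of year 1: book value $233,680.
End of year 2: book value $207,145.
End of year 3: book value $180,610.
End of year 4: book value $154,075.
End of year 5: book value $127,540.
End of year 6: book value $101,005.
End of year 7: book value $74,470.
End of year 8: book value $47,935.
End of year 9: book value $21,400.

$26,535; $26,535; $26,535; $26,535; $26,535; $26,535; $26,535; $26,535; $26,535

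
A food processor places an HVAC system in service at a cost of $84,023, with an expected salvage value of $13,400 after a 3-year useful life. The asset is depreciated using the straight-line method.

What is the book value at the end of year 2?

Depreciable base = $84,023 − $13,400 = $70,623.
Annual expense = $70,623 / 3 = $23,541.
End of year 1: book value $60,482.
End of year 2: book value $36,941.

$36,941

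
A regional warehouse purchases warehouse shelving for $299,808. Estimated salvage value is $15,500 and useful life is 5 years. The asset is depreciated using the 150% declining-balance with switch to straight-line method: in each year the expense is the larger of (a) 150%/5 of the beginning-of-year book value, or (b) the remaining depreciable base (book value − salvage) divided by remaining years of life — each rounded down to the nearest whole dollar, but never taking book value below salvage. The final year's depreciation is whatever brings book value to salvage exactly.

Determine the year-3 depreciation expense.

$44,072

Depreciable base = $299,808 − $15,500 = $284,308.
Year 1: DB = ⌊$299,808 × 150%/5⌋ = $89,942; SL = ⌊$284,308/5⌋ = $56,861 → take DB $89,942. Book value $209,866.
Year 2: DB = ⌊$209,866 × 150%/5⌋ = $62,959; SL = ⌊$194,366/4⌋ = $48,591 → take DB $62,959. Book value $146,907.
Year 3: DB = ⌊$146,907 × 150%/5⌋ = $44,072; SL = ⌊$131,407/3⌋ = $43,802 → take DB $44,072. Book value $102,835.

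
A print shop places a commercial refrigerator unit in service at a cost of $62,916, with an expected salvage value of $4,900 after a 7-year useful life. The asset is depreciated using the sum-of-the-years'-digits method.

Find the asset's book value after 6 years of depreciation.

Depreciable base = $62,916 − $4,900 = $58,016.
Sum of the years' digits = 7+6+5+4+3+2+1 = 28.
Year 1: $58,016 × 7/28 = $14,504. Book value $48,412.
Year 2: $58,016 × 6/28 = $12,432. Book value $35,980.
Year 3: $58,016 × 5/28 = $10,360. Book value $25,620.
Year 4: $58,016 × 4/28 = $8,288. Book value $17,332.
Year 5: $58,016 × 3/28 = $6,216. Book value $11,116.
Year 6: $58,016 × 2/28 = $4,144. Book value $6,972.

$6,972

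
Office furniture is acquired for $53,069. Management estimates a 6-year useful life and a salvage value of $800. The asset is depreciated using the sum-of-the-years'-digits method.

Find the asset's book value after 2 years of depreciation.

$25,690

Depreciable base = $53,069 − $800 = $52,269.
Sum of the years' digits = 6+5+4+3+2+1 = 21.
Year 1: $52,269 × 6/21 = $14,934. Book value $38,135.
Year 2: $52,269 × 5/21 = $12,445. Book value $25,690.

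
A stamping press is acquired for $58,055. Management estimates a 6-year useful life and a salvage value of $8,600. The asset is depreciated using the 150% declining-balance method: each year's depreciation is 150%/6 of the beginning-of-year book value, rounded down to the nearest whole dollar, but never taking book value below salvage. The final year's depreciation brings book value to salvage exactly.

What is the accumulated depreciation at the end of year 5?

Depreciable base = $58,055 − $8,600 = $49,455.
Year 1: ⌊$58,055 × 150%/6⌋ = $14,513. Book value $43,542.
Year 2: ⌊$43,542 × 150%/6⌋ = $10,885. Book value $32,657.
Year 3: ⌊$32,657 × 150%/6⌋ = $8,164. Book value $24,493.
Year 4: ⌊$24,493 × 150%/6⌋ = $6,123. Book value $18,370.
Year 5: ⌊$18,370 × 150%/6⌋ = $4,592. Book value $13,778.
Accumulated through year 5 = $58,055 − $13,778 = $44,277.

$44,277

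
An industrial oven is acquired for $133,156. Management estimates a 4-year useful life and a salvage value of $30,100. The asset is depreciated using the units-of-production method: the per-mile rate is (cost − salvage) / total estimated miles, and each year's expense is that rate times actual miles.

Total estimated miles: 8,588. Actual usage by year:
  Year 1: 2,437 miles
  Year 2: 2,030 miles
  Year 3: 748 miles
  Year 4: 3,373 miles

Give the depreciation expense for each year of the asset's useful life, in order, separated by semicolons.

Depreciable base = $133,156 − $30,100 = $103,056.
Rate = $103,056 / 8,588 miles = $12 per mile.
Year 1: 2,437 × $12 = $29,244. Book value $103,912.
Year 2: 2,030 × $12 = $24,360. Book value $79,552.
Year 3: 748 × $12 = $8,976. Book value $70,576.
Year 4: 3,373 × $12 = $40,476. Book value $30,100.

$29,244; $24,360; $8,976; $40,476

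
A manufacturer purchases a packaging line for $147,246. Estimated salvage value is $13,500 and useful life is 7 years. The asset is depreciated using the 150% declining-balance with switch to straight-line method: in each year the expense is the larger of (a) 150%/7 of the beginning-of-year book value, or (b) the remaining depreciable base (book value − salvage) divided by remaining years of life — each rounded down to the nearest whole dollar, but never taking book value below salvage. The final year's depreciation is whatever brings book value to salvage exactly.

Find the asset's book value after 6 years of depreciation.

$27,707

Depreciable base = $147,246 − $13,500 = $133,746.
Year 1: DB = ⌊$147,246 × 150%/7⌋ = $31,552; SL = ⌊$133,746/7⌋ = $19,106 → take DB $31,552. Book value $115,694.
Year 2: DB = ⌊$115,694 × 150%/7⌋ = $24,791; SL = ⌊$102,194/6⌋ = $17,032 → take DB $24,791. Book value $90,903.
Year 3: DB = ⌊$90,903 × 150%/7⌋ = $19,479; SL = ⌊$77,403/5⌋ = $15,480 → take DB $19,479. Book value $71,424.
Year 4: DB = ⌊$71,424 × 150%/7⌋ = $15,305; SL = ⌊$57,924/4⌋ = $14,481 → take DB $15,305. Book value $56,119.
Year 5: DB = ⌊$56,119 × 150%/7⌋ = $12,025; SL = ⌊$42,619/3⌋ = $14,206 → take SL $14,206. Book value $41,913.
Year 6: DB = ⌊$41,913 × 150%/7⌋ = $8,981; SL = ⌊$28,413/2⌋ = $14,206 → take SL $14,206. Book value $27,707.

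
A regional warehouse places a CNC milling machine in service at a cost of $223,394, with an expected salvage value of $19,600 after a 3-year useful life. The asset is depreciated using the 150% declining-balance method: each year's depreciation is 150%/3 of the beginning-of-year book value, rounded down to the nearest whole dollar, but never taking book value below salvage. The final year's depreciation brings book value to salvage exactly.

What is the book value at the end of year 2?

Depreciable base = $223,394 − $19,600 = $203,794.
Year 1: ⌊$223,394 × 150%/3⌋ = $111,697. Book value $111,697.
Year 2: ⌊$111,697 × 150%/3⌋ = $55,848. Book value $55,849.

$55,849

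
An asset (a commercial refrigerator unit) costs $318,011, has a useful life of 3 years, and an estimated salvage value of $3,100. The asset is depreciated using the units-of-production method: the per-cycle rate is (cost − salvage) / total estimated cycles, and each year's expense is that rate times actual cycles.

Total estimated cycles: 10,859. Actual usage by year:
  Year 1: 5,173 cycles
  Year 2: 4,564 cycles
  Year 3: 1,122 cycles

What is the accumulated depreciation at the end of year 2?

Depreciable base = $318,011 − $3,100 = $314,911.
Rate = $314,911 / 10,859 cycles = $29 per cycle.
Year 1: 5,173 × $29 = $150,017. Book value $167,994.
Year 2: 4,564 × $29 = $132,356. Book value $35,638.
Accumulated through year 2 = $318,011 − $35,638 = $282,373.

$282,373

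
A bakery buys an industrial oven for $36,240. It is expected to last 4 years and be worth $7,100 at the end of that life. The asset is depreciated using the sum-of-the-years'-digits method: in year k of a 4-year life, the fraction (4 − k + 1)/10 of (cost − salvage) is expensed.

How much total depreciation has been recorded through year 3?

Depreciable base = $36,240 − $7,100 = $29,140.
Sum of the years' digits = 4+3+2+1 = 10.
Year 1: $29,140 × 4/10 = $11,656. Book value $24,584.
Year 2: $29,140 × 3/10 = $8,742. Book value $15,842.
Year 3: $29,140 × 2/10 = $5,828. Book value $10,014.
Accumulated through year 3 = $36,240 − $10,014 = $26,226.

$26,226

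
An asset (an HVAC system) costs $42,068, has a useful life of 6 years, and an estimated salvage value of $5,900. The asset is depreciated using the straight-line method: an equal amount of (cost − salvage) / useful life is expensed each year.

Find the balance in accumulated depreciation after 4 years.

$24,112

Depreciable base = $42,068 − $5,900 = $36,168.
Annual expense = $36,168 / 6 = $6,028.
End of year 1: book value $36,040.
End of year 2: book value $30,012.
End of year 3: book value $23,984.
End of year 4: book value $17,956.
Accumulated through year 4 = $42,068 − $17,956 = $24,112.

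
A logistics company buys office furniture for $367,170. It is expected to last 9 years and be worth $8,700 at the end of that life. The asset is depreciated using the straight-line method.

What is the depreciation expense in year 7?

Depreciable base = $367,170 − $8,700 = $358,470.
Annual expense = $358,470 / 9 = $39,830.

$39,830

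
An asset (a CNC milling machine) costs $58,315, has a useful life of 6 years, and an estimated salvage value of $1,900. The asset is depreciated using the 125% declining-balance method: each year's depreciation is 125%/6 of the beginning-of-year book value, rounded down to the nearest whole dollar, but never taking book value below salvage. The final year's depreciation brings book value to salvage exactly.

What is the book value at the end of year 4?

$22,907

Depreciable base = $58,315 − $1,900 = $56,415.
Year 1: ⌊$58,315 × 125%/6⌋ = $12,148. Book value $46,167.
Year 2: ⌊$46,167 × 125%/6⌋ = $9,618. Book value $36,549.
Year 3: ⌊$36,549 × 125%/6⌋ = $7,614. Book value $28,935.
Year 4: ⌊$28,935 × 125%/6⌋ = $6,028. Book value $22,907.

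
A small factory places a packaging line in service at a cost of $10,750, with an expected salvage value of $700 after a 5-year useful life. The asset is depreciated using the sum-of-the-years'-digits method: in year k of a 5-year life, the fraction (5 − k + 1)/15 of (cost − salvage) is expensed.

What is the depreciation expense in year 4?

$1,340

Depreciable base = $10,750 − $700 = $10,050.
Sum of the years' digits = 5+4+3+2+1 = 15.
Year 1: $10,050 × 5/15 = $3,350. Book value $7,400.
Year 2: $10,050 × 4/15 = $2,680. Book value $4,720.
Year 3: $10,050 × 3/15 = $2,010. Book value $2,710.
Year 4: $10,050 × 2/15 = $1,340. Book value $1,370.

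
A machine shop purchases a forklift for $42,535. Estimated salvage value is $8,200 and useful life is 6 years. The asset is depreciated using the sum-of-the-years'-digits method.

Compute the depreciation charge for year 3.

Depreciable base = $42,535 − $8,200 = $34,335.
Sum of the years' digits = 6+5+4+3+2+1 = 21.
Year 1: $34,335 × 6/21 = $9,810. Book value $32,725.
Year 2: $34,335 × 5/21 = $8,175. Book value $24,550.
Year 3: $34,335 × 4/21 = $6,540. Book value $18,010.

$6,540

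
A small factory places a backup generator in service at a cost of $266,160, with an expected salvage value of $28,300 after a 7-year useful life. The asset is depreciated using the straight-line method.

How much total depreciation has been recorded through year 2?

$67,960

Depreciable base = $266,160 − $28,300 = $237,860.
Annual expense = $237,860 / 7 = $33,980.
End of year 1: book value $232,180.
End of year 2: book value $198,200.
Accumulated through year 2 = $266,160 − $198,200 = $67,960.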